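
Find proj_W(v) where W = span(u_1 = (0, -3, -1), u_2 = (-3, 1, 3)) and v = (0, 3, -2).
proj_W(v) = (108/77, 381/154, -65/154)

Set up U = [u_1 | ... | u_2] ∈ R^(3×2). The projector onto W = col(U) is P = U (U^T U)^(-1) U^T.
Compute U^T U =
  [10, -6]
  [-6, 19],
and U^T v = (-7, -3).
Solve U^T U · c = U^T v for the coefficients: c = (-151/154, -36/77). The projection is proj_W(v) = U c.
Check: (v - proj_W(v)) · u_1 = 0  (should be 0).
Check: (v - proj_W(v)) · u_2 = 0  (should be 0).
Result: proj_W(v) = (108/77, 381/154, -65/154).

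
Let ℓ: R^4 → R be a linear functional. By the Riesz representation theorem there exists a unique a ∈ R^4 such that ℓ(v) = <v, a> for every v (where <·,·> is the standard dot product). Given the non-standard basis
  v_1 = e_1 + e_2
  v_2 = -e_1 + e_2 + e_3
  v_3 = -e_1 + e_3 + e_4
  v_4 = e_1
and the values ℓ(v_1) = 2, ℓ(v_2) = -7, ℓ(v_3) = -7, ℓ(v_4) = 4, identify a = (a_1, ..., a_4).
a = (4, -2, -1, -2)

Write a = (a_1, ..., a_4) in the standard basis. For each basis vector v_i, ℓ(v_i) = <v_i, a> is a linear equation in the a_j's. Collect the n equations into a matrix system V a = ℓ, where row i of V is v_i (expressed in the standard basis). Since V is invertible (lower-triangular with 1s on the diagonal, up to permutation), solve by back-substitution:
  V =
[[1, 1, 0, 0],
 [-1, 1, 1, 0],
 [-1, 0, 1, 1],
 [1, 0, 0, 0]]
  V a = (2, -7, -7, 4)
Solving gives a = (4, -2, -1, -2).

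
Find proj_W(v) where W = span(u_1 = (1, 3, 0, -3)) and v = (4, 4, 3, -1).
proj_W(v) = (1, 3, 0, -3)

Set up U = [u_1 | ... | u_1] ∈ R^(4×1). The projector onto W = col(U) is P = U (U^T U)^(-1) U^T.
Compute U^T U =
  [19],
and U^T v = (19).
Solve U^T U · c = U^T v for the coefficients: c = (1). The projection is proj_W(v) = U c.
Check: (v - proj_W(v)) · u_1 = 0  (should be 0).
Result: proj_W(v) = (1, 3, 0, -3).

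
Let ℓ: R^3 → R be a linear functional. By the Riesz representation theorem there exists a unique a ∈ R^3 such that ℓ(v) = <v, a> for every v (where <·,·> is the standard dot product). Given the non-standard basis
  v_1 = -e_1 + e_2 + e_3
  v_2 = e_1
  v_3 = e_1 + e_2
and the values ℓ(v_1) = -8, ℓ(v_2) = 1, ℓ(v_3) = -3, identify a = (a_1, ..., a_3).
a = (1, -4, -3)

Write a = (a_1, ..., a_3) in the standard basis. For each basis vector v_i, ℓ(v_i) = <v_i, a> is a linear equation in the a_j's. Collect the n equations into a matrix system V a = ℓ, where row i of V is v_i (expressed in the standard basis). Since V is invertible (lower-triangular with 1s on the diagonal, up to permutation), solve by back-substitution:
  V =
[[-1, 1, 1],
 [1, 0, 0],
 [1, 1, 0]]
  V a = (-8, 1, -3)
Solving gives a = (1, -4, -3).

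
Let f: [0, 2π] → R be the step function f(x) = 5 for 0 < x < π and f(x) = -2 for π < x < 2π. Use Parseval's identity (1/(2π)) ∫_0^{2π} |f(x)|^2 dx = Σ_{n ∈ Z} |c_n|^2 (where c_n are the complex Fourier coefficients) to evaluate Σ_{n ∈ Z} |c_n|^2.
Σ |c_n|^2 = 29/2

Parseval equates the L^2 energy of f (normalised by 1/(2π)) with the ℓ^2 sum of its Fourier coefficients: (1/(2π)) ∫_0^{2π} |f|^2 = Σ |c_n|^2.
Compute the left side: (1/(2π)) [∫_0^π 5^2 dx + ∫_π^{2π} (-2)^2 dx] = (1/(2π)) · (25π + 4π) = (25 + 4)/2 = 29/2.
So Σ_{n ∈ Z} |c_n|^2 = 29/2.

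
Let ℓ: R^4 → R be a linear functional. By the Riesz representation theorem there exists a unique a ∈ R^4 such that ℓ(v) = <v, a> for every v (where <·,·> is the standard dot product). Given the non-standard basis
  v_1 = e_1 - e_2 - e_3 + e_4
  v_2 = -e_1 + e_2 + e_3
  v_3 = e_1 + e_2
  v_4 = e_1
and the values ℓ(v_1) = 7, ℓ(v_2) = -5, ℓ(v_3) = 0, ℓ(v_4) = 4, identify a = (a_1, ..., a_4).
a = (4, -4, 3, 2)

Write a = (a_1, ..., a_4) in the standard basis. For each basis vector v_i, ℓ(v_i) = <v_i, a> is a linear equation in the a_j's. Collect the n equations into a matrix system V a = ℓ, where row i of V is v_i (expressed in the standard basis). Since V is invertible (lower-triangular with 1s on the diagonal, up to permutation), solve by back-substitution:
  V =
[[1, -1, -1, 1],
 [-1, 1, 1, 0],
 [1, 1, 0, 0],
 [1, 0, 0, 0]]
  V a = (7, -5, 0, 4)
Solving gives a = (4, -4, 3, 2).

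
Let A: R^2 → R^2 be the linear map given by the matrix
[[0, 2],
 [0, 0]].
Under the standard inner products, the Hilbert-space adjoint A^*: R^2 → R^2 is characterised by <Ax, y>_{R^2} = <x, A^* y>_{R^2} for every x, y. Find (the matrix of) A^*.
A^* = A^T =
[[0, 0],
 [2, 0]]

For real matrices with standard dot products, the defining identity <Ax, y> = <x, A^* y> gives (Ax)^T y = x^T (A^*) y, i.e. x^T A^T y = x^T (A^*) y. Since this holds for all x, y, we must have A^* = A^T. Therefore
A^* =
[[0, 0],
 [2, 0]].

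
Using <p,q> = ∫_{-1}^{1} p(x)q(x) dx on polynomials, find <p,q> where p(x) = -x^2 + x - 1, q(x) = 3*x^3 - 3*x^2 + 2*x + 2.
<p,q> = 2/5

Expand the product: p(x)·q(x) = -3*x^5 + 6*x^4 - 8*x^3 + 3*x^2 - 2.
∫_{-1}^{1} of each monomial x^k gives [2/(k+1) if k even, 0 if k odd]. Integrating term-by-term (or equivalently evaluating the antiderivative F(x) = -x^6/2 + 6*x^5/5 - 2*x^4 + x^3 - 2*x at the endpoints):
  F(1) − F(−1) = -23/10 − (-27/10) = 2/5.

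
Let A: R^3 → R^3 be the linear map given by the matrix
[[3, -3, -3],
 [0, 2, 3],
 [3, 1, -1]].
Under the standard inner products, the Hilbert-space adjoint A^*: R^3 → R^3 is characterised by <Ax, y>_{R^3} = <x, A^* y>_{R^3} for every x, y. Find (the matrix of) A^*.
A^* = A^T =
[[3, 0, 3],
 [-3, 2, 1],
 [-3, 3, -1]]

For real matrices with standard dot products, the defining identity <Ax, y> = <x, A^* y> gives (Ax)^T y = x^T (A^*) y, i.e. x^T A^T y = x^T (A^*) y. Since this holds for all x, y, we must have A^* = A^T. Therefore
A^* =
[[3, 0, 3],
 [-3, 2, 1],
 [-3, 3, -1]].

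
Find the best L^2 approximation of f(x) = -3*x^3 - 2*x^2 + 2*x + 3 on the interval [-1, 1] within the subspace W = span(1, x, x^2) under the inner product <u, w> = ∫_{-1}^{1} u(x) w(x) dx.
g(x) = -2*x^2 + x/5 + 3

The best approximation g ∈ W is the orthogonal projection of f onto W. Writing g = a_0 + a_1 x + a_2 x^2, the coefficients solve the normal equations G · a = b where
  G_{ij} = <φ_i, φ_j> and b_i = <f, φ_i>, with φ_0 = 1, φ_1 = x, φ_2 = x^2.
G =
  [2, 0, 2/3]
  [0, 2/3, 0]
  [2/3, 0, 2/5],
b = (14/3, 2/15, 6/5).
Solving gives a_0 = 3, a_1 = 1/5, a_2 = -2, so
  g(x) = -2*x^2 + x/5 + 3.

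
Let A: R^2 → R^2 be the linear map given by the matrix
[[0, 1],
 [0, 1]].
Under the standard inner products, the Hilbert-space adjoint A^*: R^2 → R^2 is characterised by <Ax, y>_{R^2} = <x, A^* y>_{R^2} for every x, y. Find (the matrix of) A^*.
A^* = A^T =
[[0, 0],
 [1, 1]]

For real matrices with standard dot products, the defining identity <Ax, y> = <x, A^* y> gives (Ax)^T y = x^T (A^*) y, i.e. x^T A^T y = x^T (A^*) y. Since this holds for all x, y, we must have A^* = A^T. Therefore
A^* =
[[0, 0],
 [1, 1]].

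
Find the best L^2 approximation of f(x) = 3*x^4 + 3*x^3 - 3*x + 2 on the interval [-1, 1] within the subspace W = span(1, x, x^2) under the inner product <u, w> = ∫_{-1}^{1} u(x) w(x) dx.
g(x) = 18*x^2/7 - 6*x/5 + 61/35

The best approximation g ∈ W is the orthogonal projection of f onto W. Writing g = a_0 + a_1 x + a_2 x^2, the coefficients solve the normal equations G · a = b where
  G_{ij} = <φ_i, φ_j> and b_i = <f, φ_i>, with φ_0 = 1, φ_1 = x, φ_2 = x^2.
G =
  [2, 0, 2/3]
  [0, 2/3, 0]
  [2/3, 0, 2/5],
b = (26/5, -4/5, 46/21).
Solving gives a_0 = 61/35, a_1 = -6/5, a_2 = 18/7, so
  g(x) = 18*x^2/7 - 6*x/5 + 61/35.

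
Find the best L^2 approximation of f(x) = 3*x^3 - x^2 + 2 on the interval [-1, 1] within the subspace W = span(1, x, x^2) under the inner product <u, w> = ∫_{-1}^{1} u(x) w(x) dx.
g(x) = -x^2 + 9*x/5 + 2

The best approximation g ∈ W is the orthogonal projection of f onto W. Writing g = a_0 + a_1 x + a_2 x^2, the coefficients solve the normal equations G · a = b where
  G_{ij} = <φ_i, φ_j> and b_i = <f, φ_i>, with φ_0 = 1, φ_1 = x, φ_2 = x^2.
G =
  [2, 0, 2/3]
  [0, 2/3, 0]
  [2/3, 0, 2/5],
b = (10/3, 6/5, 14/15).
Solving gives a_0 = 2, a_1 = 9/5, a_2 = -1, so
  g(x) = -x^2 + 9*x/5 + 2.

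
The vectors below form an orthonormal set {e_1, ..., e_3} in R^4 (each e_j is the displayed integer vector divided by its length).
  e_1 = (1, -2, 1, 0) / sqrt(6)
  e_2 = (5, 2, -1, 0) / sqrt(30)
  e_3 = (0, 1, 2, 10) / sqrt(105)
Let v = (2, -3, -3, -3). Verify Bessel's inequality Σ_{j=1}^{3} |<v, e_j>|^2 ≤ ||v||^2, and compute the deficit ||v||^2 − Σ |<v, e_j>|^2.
Σ |<v, e_j>|^2 = 142/7; ||v||^2 = 31; deficit = 75/7

Write each e_j = u_j / sqrt(<u_j, u_j>) where u_j is the displayed integer vector. Then <v, e_j> = <v, u_j> / sqrt(<u_j, u_j>), so |<v, e_j>|^2 = <v, u_j>^2 / <u_j, u_j>.
Coefficients: <v, e_1> = 5/sqrt(6), <v, e_2> = 7/sqrt(30), <v, e_3> = -39/sqrt(105).
Square and sum: Σ |<v, e_j>|^2 = 142/7.
Compute ||v||^2 = v·v = 31.
Deficit = 31 − 142/7 = 75/7 ≥ 0, confirming Bessel's inequality. (The deficit equals ||v − Σ <v,e_j> e_j||^2, the squared distance from v to span{e_j}.)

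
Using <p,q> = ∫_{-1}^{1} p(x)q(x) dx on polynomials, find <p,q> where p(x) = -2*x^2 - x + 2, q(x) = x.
<p,q> = -2/3

Expand the product: p(x)·q(x) = -2*x^3 - x^2 + 2*x.
∫_{-1}^{1} of each monomial x^k gives [2/(k+1) if k even, 0 if k odd]. Integrating term-by-term (or equivalently evaluating the antiderivative F(x) = -x^4/2 - x^3/3 + x^2 at the endpoints):
  F(1) − F(−1) = 1/6 − (5/6) = -2/3.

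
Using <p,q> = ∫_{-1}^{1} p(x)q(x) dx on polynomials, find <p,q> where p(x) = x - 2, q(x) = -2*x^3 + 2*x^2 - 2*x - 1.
<p,q> = -4/5

Expand the product: p(x)·q(x) = -2*x^4 + 6*x^3 - 6*x^2 + 3*x + 2.
∫_{-1}^{1} of each monomial x^k gives [2/(k+1) if k even, 0 if k odd]. Integrating term-by-term (or equivalently evaluating the antiderivative F(x) = -2*x^5/5 + 3*x^4/2 - 2*x^3 + 3*x^2/2 + 2*x at the endpoints):
  F(1) − F(−1) = 13/5 − (17/5) = -4/5.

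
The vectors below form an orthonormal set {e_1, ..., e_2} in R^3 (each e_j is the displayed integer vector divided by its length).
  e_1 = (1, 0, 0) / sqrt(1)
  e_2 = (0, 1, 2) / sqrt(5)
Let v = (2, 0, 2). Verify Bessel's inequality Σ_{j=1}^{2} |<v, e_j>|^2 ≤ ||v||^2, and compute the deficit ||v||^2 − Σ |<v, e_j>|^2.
Σ |<v, e_j>|^2 = 36/5; ||v||^2 = 8; deficit = 4/5

Write each e_j = u_j / sqrt(<u_j, u_j>) where u_j is the displayed integer vector. Then <v, e_j> = <v, u_j> / sqrt(<u_j, u_j>), so |<v, e_j>|^2 = <v, u_j>^2 / <u_j, u_j>.
Coefficients: <v, e_1> = 2/sqrt(1), <v, e_2> = 4/sqrt(5).
Square and sum: Σ |<v, e_j>|^2 = 36/5.
Compute ||v||^2 = v·v = 8.
Deficit = 8 − 36/5 = 4/5 ≥ 0, confirming Bessel's inequality. (The deficit equals ||v − Σ <v,e_j> e_j||^2, the squared distance from v to span{e_j}.)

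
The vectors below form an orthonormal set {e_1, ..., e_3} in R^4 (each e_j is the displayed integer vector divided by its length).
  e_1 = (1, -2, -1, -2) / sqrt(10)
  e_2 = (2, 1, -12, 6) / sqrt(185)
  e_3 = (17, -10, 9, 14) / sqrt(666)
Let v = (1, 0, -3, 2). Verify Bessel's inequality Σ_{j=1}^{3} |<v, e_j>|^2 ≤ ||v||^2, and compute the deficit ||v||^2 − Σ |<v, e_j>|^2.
Σ |<v, e_j>|^2 = 14; ||v||^2 = 14; deficit = 0

Write each e_j = u_j / sqrt(<u_j, u_j>) where u_j is the displayed integer vector. Then <v, e_j> = <v, u_j> / sqrt(<u_j, u_j>), so |<v, e_j>|^2 = <v, u_j>^2 / <u_j, u_j>.
Coefficients: <v, e_1> = 0/sqrt(10), <v, e_2> = 50/sqrt(185), <v, e_3> = 18/sqrt(666).
Square and sum: Σ |<v, e_j>|^2 = 14.
Compute ||v||^2 = v·v = 14.
Deficit = 14 − 14 = 0 ≥ 0, confirming Bessel's inequality. (The deficit equals ||v − Σ <v,e_j> e_j||^2, the squared distance from v to span{e_j}.)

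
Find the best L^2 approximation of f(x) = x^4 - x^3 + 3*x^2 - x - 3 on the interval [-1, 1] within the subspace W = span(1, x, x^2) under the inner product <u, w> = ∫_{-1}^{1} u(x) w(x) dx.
g(x) = 27*x^2/7 - 8*x/5 - 108/35

The best approximation g ∈ W is the orthogonal projection of f onto W. Writing g = a_0 + a_1 x + a_2 x^2, the coefficients solve the normal equations G · a = b where
  G_{ij} = <φ_i, φ_j> and b_i = <f, φ_i>, with φ_0 = 1, φ_1 = x, φ_2 = x^2.
G =
  [2, 0, 2/3]
  [0, 2/3, 0]
  [2/3, 0, 2/5],
b = (-18/5, -16/15, -18/35).
Solving gives a_0 = -108/35, a_1 = -8/5, a_2 = 27/7, so
  g(x) = 27*x^2/7 - 8*x/5 - 108/35.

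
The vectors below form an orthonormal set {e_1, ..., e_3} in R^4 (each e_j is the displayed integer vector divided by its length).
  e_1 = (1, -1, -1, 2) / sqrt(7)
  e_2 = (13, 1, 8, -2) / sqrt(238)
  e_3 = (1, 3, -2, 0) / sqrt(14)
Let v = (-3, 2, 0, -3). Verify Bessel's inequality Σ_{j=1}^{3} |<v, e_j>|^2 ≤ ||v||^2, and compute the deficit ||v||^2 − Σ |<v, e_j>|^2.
Σ |<v, e_j>|^2 = 2614/119; ||v||^2 = 22; deficit = 4/119

Write each e_j = u_j / sqrt(<u_j, u_j>) where u_j is the displayed integer vector. Then <v, e_j> = <v, u_j> / sqrt(<u_j, u_j>), so |<v, e_j>|^2 = <v, u_j>^2 / <u_j, u_j>.
Coefficients: <v, e_1> = -11/sqrt(7), <v, e_2> = -31/sqrt(238), <v, e_3> = 3/sqrt(14).
Square and sum: Σ |<v, e_j>|^2 = 2614/119.
Compute ||v||^2 = v·v = 22.
Deficit = 22 − 2614/119 = 4/119 ≥ 0, confirming Bessel's inequality. (The deficit equals ||v − Σ <v,e_j> e_j||^2, the squared distance from v to span{e_j}.)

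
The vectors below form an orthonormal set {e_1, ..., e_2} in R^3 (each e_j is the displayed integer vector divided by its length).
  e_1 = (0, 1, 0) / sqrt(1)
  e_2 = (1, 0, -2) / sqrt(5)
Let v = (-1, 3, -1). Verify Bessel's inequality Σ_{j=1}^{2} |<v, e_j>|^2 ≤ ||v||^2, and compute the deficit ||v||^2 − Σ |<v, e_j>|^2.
Σ |<v, e_j>|^2 = 46/5; ||v||^2 = 11; deficit = 9/5

Write each e_j = u_j / sqrt(<u_j, u_j>) where u_j is the displayed integer vector. Then <v, e_j> = <v, u_j> / sqrt(<u_j, u_j>), so |<v, e_j>|^2 = <v, u_j>^2 / <u_j, u_j>.
Coefficients: <v, e_1> = 3/sqrt(1), <v, e_2> = 1/sqrt(5).
Square and sum: Σ |<v, e_j>|^2 = 46/5.
Compute ||v||^2 = v·v = 11.
Deficit = 11 − 46/5 = 9/5 ≥ 0, confirming Bessel's inequality. (The deficit equals ||v − Σ <v,e_j> e_j||^2, the squared distance from v to span{e_j}.)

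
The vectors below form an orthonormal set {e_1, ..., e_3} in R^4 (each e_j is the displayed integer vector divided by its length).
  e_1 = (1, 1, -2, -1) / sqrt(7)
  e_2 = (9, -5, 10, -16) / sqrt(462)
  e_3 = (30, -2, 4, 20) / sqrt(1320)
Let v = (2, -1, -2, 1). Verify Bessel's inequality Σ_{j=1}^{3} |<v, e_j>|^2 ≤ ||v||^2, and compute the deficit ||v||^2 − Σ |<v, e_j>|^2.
Σ |<v, e_j>|^2 = 34/5; ||v||^2 = 10; deficit = 16/5

Write each e_j = u_j / sqrt(<u_j, u_j>) where u_j is the displayed integer vector. Then <v, e_j> = <v, u_j> / sqrt(<u_j, u_j>), so |<v, e_j>|^2 = <v, u_j>^2 / <u_j, u_j>.
Coefficients: <v, e_1> = 4/sqrt(7), <v, e_2> = -13/sqrt(462), <v, e_3> = 74/sqrt(1320).
Square and sum: Σ |<v, e_j>|^2 = 34/5.
Compute ||v||^2 = v·v = 10.
Deficit = 10 − 34/5 = 16/5 ≥ 0, confirming Bessel's inequality. (The deficit equals ||v − Σ <v,e_j> e_j||^2, the squared distance from v to span{e_j}.)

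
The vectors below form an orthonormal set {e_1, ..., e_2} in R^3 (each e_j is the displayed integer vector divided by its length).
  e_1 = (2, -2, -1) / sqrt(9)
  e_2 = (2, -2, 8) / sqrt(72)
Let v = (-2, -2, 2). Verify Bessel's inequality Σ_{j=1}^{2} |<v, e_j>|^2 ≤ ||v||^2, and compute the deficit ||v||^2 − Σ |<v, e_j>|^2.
Σ |<v, e_j>|^2 = 4; ||v||^2 = 12; deficit = 8

Write each e_j = u_j / sqrt(<u_j, u_j>) where u_j is the displayed integer vector. Then <v, e_j> = <v, u_j> / sqrt(<u_j, u_j>), so |<v, e_j>|^2 = <v, u_j>^2 / <u_j, u_j>.
Coefficients: <v, e_1> = -2/sqrt(9), <v, e_2> = 16/sqrt(72).
Square and sum: Σ |<v, e_j>|^2 = 4.
Compute ||v||^2 = v·v = 12.
Deficit = 12 − 4 = 8 ≥ 0, confirming Bessel's inequality. (The deficit equals ||v − Σ <v,e_j> e_j||^2, the squared distance from v to span{e_j}.)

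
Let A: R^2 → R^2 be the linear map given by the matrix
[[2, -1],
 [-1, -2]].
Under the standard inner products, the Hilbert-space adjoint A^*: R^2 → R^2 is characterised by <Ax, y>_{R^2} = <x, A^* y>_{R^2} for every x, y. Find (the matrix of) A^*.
A^* = A^T =
[[2, -1],
 [-1, -2]]

For real matrices with standard dot products, the defining identity <Ax, y> = <x, A^* y> gives (Ax)^T y = x^T (A^*) y, i.e. x^T A^T y = x^T (A^*) y. Since this holds for all x, y, we must have A^* = A^T. Therefore
A^* =
[[2, -1],
 [-1, -2]].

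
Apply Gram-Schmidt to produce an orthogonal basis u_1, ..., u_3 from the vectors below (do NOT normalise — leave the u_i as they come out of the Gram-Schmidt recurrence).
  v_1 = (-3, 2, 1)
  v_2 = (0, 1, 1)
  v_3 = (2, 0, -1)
Orthogonal basis:
  u_1 = (-3, 2, 1)
  u_2 = (9/14, 4/7, 11/14)
  u_3 = (5/19, 15/19, -15/19)

Apply the Gram-Schmidt recurrence
  u_1 = v_1
  u_i = v_i − Σ_{j<i} ((v_i · u_j) / (u_j · u_j)) · u_j.

Step by step this gives:
  u_1 = (-3, 2, 1)
  u_2 = (9/14, 4/7, 11/14)
  u_3 = (5/19, 15/19, -15/19)

Orthogonality check:
  u_2 · u_1 = 0 (should be 0)
  u_3 · u_1 = 0 (should be 0)
  u_3 · u_2 = 0 (should be 0)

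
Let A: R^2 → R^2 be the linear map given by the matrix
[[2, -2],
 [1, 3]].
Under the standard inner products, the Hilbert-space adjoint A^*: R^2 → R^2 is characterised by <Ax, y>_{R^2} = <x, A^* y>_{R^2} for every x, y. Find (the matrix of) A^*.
A^* = A^T =
[[2, 1],
 [-2, 3]]

For real matrices with standard dot products, the defining identity <Ax, y> = <x, A^* y> gives (Ax)^T y = x^T (A^*) y, i.e. x^T A^T y = x^T (A^*) y. Since this holds for all x, y, we must have A^* = A^T. Therefore
A^* =
[[2, 1],
 [-2, 3]].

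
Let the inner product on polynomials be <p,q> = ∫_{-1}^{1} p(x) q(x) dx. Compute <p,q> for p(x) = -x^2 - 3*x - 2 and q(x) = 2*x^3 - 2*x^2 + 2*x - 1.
<p,q> = 26/15

Expand the product: p(x)·q(x) = -2*x^5 - 4*x^4 - x^2 - x + 2.
∫_{-1}^{1} of each monomial x^k gives [2/(k+1) if k even, 0 if k odd]. Integrating term-by-term (or equivalently evaluating the antiderivative F(x) = -x^6/3 - 4*x^5/5 - x^3/3 - x^2/2 + 2*x at the endpoints):
  F(1) − F(−1) = 1/30 − (-17/10) = 26/15.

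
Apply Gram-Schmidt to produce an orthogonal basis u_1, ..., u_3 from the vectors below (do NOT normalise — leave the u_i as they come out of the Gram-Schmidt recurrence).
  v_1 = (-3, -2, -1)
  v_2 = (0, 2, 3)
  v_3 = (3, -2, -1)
Orthogonal basis:
  u_1 = (-3, -2, -1)
  u_2 = (-3/2, 1, 5/2)
  u_3 = (96/133, -216/133, 144/133)

Apply the Gram-Schmidt recurrence
  u_1 = v_1
  u_i = v_i − Σ_{j<i} ((v_i · u_j) / (u_j · u_j)) · u_j.

Step by step this gives:
  u_1 = (-3, -2, -1)
  u_2 = (-3/2, 1, 5/2)
  u_3 = (96/133, -216/133, 144/133)

Orthogonality check:
  u_2 · u_1 = 0 (should be 0)
  u_3 · u_1 = 0 (should be 0)
  u_3 · u_2 = 0 (should be 0)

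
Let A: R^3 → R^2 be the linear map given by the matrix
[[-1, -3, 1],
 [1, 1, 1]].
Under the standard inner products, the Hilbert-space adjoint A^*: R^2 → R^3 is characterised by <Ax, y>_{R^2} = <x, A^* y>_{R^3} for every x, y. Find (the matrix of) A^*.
A^* = A^T =
[[-1, 1],
 [-3, 1],
 [1, 1]]

For real matrices with standard dot products, the defining identity <Ax, y> = <x, A^* y> gives (Ax)^T y = x^T (A^*) y, i.e. x^T A^T y = x^T (A^*) y. Since this holds for all x, y, we must have A^* = A^T. Therefore
A^* =
[[-1, 1],
 [-3, 1],
 [1, 1]].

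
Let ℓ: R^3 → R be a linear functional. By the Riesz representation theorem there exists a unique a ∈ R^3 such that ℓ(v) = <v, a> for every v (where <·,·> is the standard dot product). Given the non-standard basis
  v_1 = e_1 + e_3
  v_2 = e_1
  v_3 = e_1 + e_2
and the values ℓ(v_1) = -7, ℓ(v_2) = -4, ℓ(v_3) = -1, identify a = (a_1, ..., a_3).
a = (-4, 3, -3)

Write a = (a_1, ..., a_3) in the standard basis. For each basis vector v_i, ℓ(v_i) = <v_i, a> is a linear equation in the a_j's. Collect the n equations into a matrix system V a = ℓ, where row i of V is v_i (expressed in the standard basis). Since V is invertible (lower-triangular with 1s on the diagonal, up to permutation), solve by back-substitution:
  V =
[[1, 0, 1],
 [1, 0, 0],
 [1, 1, 0]]
  V a = (-7, -4, -1)
Solving gives a = (-4, 3, -3).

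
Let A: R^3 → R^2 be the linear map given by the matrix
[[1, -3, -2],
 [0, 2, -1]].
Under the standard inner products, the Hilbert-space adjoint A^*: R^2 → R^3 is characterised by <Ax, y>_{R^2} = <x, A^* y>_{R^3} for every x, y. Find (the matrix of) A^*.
A^* = A^T =
[[1, 0],
 [-3, 2],
 [-2, -1]]

For real matrices with standard dot products, the defining identity <Ax, y> = <x, A^* y> gives (Ax)^T y = x^T (A^*) y, i.e. x^T A^T y = x^T (A^*) y. Since this holds for all x, y, we must have A^* = A^T. Therefore
A^* =
[[1, 0],
 [-3, 2],
 [-2, -1]].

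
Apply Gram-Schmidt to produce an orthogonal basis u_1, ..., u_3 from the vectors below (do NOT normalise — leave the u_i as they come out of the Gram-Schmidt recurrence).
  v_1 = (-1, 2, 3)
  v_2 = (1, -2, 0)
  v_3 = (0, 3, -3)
Orthogonal basis:
  u_1 = (-1, 2, 3)
  u_2 = (9/14, -9/7, 15/14)
  u_3 = (6/5, 3/5, 0)

Apply the Gram-Schmidt recurrence
  u_1 = v_1
  u_i = v_i − Σ_{j<i} ((v_i · u_j) / (u_j · u_j)) · u_j.

Step by step this gives:
  u_1 = (-1, 2, 3)
  u_2 = (9/14, -9/7, 15/14)
  u_3 = (6/5, 3/5, 0)

Orthogonality check:
  u_2 · u_1 = 0 (should be 0)
  u_3 · u_1 = 0 (should be 0)
  u_3 · u_2 = 0 (should be 0)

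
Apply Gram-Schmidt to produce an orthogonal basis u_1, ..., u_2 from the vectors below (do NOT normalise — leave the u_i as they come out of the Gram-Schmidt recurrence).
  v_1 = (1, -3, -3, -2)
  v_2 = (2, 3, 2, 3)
Orthogonal basis:
  u_1 = (1, -3, -3, -2)
  u_2 = (65/23, 12/23, -11/23, 31/23)

Apply the Gram-Schmidt recurrence
  u_1 = v_1
  u_i = v_i − Σ_{j<i} ((v_i · u_j) / (u_j · u_j)) · u_j.

Step by step this gives:
  u_1 = (1, -3, -3, -2)
  u_2 = (65/23, 12/23, -11/23, 31/23)

Orthogonality check:
  u_2 · u_1 = 0 (should be 0)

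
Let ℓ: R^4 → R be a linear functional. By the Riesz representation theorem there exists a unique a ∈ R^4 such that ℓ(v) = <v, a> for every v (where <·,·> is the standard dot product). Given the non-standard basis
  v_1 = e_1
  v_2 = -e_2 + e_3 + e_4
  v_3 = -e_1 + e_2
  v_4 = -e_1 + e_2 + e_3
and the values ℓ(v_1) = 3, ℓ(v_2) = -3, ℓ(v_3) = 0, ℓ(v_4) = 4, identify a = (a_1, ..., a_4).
a = (3, 3, 4, -4)

Write a = (a_1, ..., a_4) in the standard basis. For each basis vector v_i, ℓ(v_i) = <v_i, a> is a linear equation in the a_j's. Collect the n equations into a matrix system V a = ℓ, where row i of V is v_i (expressed in the standard basis). Since V is invertible (lower-triangular with 1s on the diagonal, up to permutation), solve by back-substitution:
  V =
[[1, 0, 0, 0],
 [0, -1, 1, 1],
 [-1, 1, 0, 0],
 [-1, 1, 1, 0]]
  V a = (3, -3, 0, 4)
Solving gives a = (3, 3, 4, -4).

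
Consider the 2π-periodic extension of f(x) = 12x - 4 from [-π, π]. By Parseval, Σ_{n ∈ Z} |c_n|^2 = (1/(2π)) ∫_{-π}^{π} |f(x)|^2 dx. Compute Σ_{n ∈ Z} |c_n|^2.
Σ |c_n|^2 = 48π^2 + 16

Expand and integrate term by term over [-π, π]:
  ∫ (12x)^2 dx = 144·(2π^3/3); ∫ 2·12·(-4)·x dx = 0 (odd integrand); ∫ (-4)^2 dx = 16·2π.
So (1/(2π)) ∫_{-π}^{π} (12x - 4)^2 dx = 144π^2/3 + 16 = 48π^2 + 16.
Parseval ⇒ Σ |c_n|^2 = 48π^2 + 16.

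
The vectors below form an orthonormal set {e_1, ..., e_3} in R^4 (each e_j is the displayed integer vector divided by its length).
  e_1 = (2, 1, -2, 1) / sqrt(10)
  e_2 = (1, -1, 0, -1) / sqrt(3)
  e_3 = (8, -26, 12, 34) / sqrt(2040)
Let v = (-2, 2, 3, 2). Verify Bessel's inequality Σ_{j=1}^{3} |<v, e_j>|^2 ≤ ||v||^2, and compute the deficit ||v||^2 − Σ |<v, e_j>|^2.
Σ |<v, e_j>|^2 = 276/17; ||v||^2 = 21; deficit = 81/17

Write each e_j = u_j / sqrt(<u_j, u_j>) where u_j is the displayed integer vector. Then <v, e_j> = <v, u_j> / sqrt(<u_j, u_j>), so |<v, e_j>|^2 = <v, u_j>^2 / <u_j, u_j>.
Coefficients: <v, e_1> = -6/sqrt(10), <v, e_2> = -6/sqrt(3), <v, e_3> = 36/sqrt(2040).
Square and sum: Σ |<v, e_j>|^2 = 276/17.
Compute ||v||^2 = v·v = 21.
Deficit = 21 − 276/17 = 81/17 ≥ 0, confirming Bessel's inequality. (The deficit equals ||v − Σ <v,e_j> e_j||^2, the squared distance from v to span{e_j}.)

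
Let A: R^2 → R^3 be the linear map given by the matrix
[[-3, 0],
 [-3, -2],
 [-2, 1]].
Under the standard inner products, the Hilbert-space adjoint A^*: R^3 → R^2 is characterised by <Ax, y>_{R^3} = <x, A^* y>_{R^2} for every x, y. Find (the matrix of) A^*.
A^* = A^T =
[[-3, -3, -2],
 [0, -2, 1]]

For real matrices with standard dot products, the defining identity <Ax, y> = <x, A^* y> gives (Ax)^T y = x^T (A^*) y, i.e. x^T A^T y = x^T (A^*) y. Since this holds for all x, y, we must have A^* = A^T. Therefore
A^* =
[[-3, -3, -2],
 [0, -2, 1]].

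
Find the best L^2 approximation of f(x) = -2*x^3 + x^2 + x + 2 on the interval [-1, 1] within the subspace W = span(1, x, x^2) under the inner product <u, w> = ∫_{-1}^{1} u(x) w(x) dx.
g(x) = x^2 - x/5 + 2

The best approximation g ∈ W is the orthogonal projection of f onto W. Writing g = a_0 + a_1 x + a_2 x^2, the coefficients solve the normal equations G · a = b where
  G_{ij} = <φ_i, φ_j> and b_i = <f, φ_i>, with φ_0 = 1, φ_1 = x, φ_2 = x^2.
G =
  [2, 0, 2/3]
  [0, 2/3, 0]
  [2/3, 0, 2/5],
b = (14/3, -2/15, 26/15).
Solving gives a_0 = 2, a_1 = -1/5, a_2 = 1, so
  g(x) = x^2 - x/5 + 2.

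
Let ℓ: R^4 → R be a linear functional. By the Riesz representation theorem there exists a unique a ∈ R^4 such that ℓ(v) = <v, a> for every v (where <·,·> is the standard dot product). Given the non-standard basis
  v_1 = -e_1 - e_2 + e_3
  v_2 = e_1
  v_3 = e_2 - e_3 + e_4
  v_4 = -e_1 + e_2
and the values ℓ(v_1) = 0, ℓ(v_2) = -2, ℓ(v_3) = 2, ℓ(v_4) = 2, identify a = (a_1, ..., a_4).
a = (-2, 0, -2, 0)

Write a = (a_1, ..., a_4) in the standard basis. For each basis vector v_i, ℓ(v_i) = <v_i, a> is a linear equation in the a_j's. Collect the n equations into a matrix system V a = ℓ, where row i of V is v_i (expressed in the standard basis). Since V is invertible (lower-triangular with 1s on the diagonal, up to permutation), solve by back-substitution:
  V =
[[-1, -1, 1, 0],
 [1, 0, 0, 0],
 [0, 1, -1, 1],
 [-1, 1, 0, 0]]
  V a = (0, -2, 2, 2)
Solving gives a = (-2, 0, -2, 0).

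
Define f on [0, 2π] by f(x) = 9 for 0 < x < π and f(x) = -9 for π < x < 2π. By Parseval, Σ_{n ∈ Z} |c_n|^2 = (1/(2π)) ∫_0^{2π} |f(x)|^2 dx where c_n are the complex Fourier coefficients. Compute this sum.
Σ |c_n|^2 = 81

Parseval equates the L^2 energy of f (normalised by 1/(2π)) with the ℓ^2 sum of its Fourier coefficients: (1/(2π)) ∫_0^{2π} |f|^2 = Σ |c_n|^2.
Compute the left side: (1/(2π)) [∫_0^π 9^2 dx + ∫_π^{2π} (-9)^2 dx] = (1/(2π)) · (81π + 81π) = (81 + 81)/2 = 81.
So Σ_{n ∈ Z} |c_n|^2 = 81.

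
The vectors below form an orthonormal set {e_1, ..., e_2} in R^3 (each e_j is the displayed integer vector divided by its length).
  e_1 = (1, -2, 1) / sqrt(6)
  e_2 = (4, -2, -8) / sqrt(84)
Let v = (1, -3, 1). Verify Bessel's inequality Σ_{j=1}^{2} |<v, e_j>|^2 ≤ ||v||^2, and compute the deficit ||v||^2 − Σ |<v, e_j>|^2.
Σ |<v, e_j>|^2 = 75/7; ||v||^2 = 11; deficit = 2/7

Write each e_j = u_j / sqrt(<u_j, u_j>) where u_j is the displayed integer vector. Then <v, e_j> = <v, u_j> / sqrt(<u_j, u_j>), so |<v, e_j>|^2 = <v, u_j>^2 / <u_j, u_j>.
Coefficients: <v, e_1> = 8/sqrt(6), <v, e_2> = 2/sqrt(84).
Square and sum: Σ |<v, e_j>|^2 = 75/7.
Compute ||v||^2 = v·v = 11.
Deficit = 11 − 75/7 = 2/7 ≥ 0, confirming Bessel's inequality. (The deficit equals ||v − Σ <v,e_j> e_j||^2, the squared distance from v to span{e_j}.)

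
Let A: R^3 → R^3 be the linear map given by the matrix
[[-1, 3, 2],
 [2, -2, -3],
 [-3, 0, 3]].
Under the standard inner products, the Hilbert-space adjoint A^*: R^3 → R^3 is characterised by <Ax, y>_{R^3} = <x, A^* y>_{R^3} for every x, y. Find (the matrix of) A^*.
A^* = A^T =
[[-1, 2, -3],
 [3, -2, 0],
 [2, -3, 3]]

For real matrices with standard dot products, the defining identity <Ax, y> = <x, A^* y> gives (Ax)^T y = x^T (A^*) y, i.e. x^T A^T y = x^T (A^*) y. Since this holds for all x, y, we must have A^* = A^T. Therefore
A^* =
[[-1, 2, -3],
 [3, -2, 0],
 [2, -3, 3]].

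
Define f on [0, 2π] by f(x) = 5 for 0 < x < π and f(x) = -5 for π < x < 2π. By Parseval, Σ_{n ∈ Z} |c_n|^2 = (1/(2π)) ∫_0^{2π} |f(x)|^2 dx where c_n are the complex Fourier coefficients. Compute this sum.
Σ |c_n|^2 = 25

Parseval equates the L^2 energy of f (normalised by 1/(2π)) with the ℓ^2 sum of its Fourier coefficients: (1/(2π)) ∫_0^{2π} |f|^2 = Σ |c_n|^2.
Compute the left side: (1/(2π)) [∫_0^π 5^2 dx + ∫_π^{2π} (-5)^2 dx] = (1/(2π)) · (25π + 25π) = (25 + 25)/2 = 25.
So Σ_{n ∈ Z} |c_n|^2 = 25.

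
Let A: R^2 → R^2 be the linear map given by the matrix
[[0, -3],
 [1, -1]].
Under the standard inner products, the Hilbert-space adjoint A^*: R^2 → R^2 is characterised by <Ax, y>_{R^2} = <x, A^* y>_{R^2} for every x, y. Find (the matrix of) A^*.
A^* = A^T =
[[0, 1],
 [-3, -1]]

For real matrices with standard dot products, the defining identity <Ax, y> = <x, A^* y> gives (Ax)^T y = x^T (A^*) y, i.e. x^T A^T y = x^T (A^*) y. Since this holds for all x, y, we must have A^* = A^T. Therefore
A^* =
[[0, 1],
 [-3, -1]].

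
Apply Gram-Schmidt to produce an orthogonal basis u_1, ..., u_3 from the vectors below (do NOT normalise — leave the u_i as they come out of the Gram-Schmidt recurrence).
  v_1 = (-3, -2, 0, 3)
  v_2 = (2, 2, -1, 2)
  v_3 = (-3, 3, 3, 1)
Orthogonal basis:
  u_1 = (-3, -2, 0, 3)
  u_2 = (16/11, 18/11, -1, 28/11)
  u_3 = (-296/135, 53/15, 406/135, 22/135)

Apply the Gram-Schmidt recurrence
  u_1 = v_1
  u_i = v_i − Σ_{j<i} ((v_i · u_j) / (u_j · u_j)) · u_j.

Step by step this gives:
  u_1 = (-3, -2, 0, 3)
  u_2 = (16/11, 18/11, -1, 28/11)
  u_3 = (-296/135, 53/15, 406/135, 22/135)

Orthogonality check:
  u_2 · u_1 = 0 (should be 0)
  u_3 · u_1 = 0 (should be 0)
  u_3 · u_2 = 0 (should be 0)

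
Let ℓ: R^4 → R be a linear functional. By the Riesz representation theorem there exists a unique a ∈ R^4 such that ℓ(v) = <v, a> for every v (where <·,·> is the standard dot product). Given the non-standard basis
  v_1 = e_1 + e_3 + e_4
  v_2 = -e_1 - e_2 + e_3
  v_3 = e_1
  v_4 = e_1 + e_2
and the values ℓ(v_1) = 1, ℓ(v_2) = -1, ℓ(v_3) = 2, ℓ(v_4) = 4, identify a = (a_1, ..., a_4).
a = (2, 2, 3, -4)

Write a = (a_1, ..., a_4) in the standard basis. For each basis vector v_i, ℓ(v_i) = <v_i, a> is a linear equation in the a_j's. Collect the n equations into a matrix system V a = ℓ, where row i of V is v_i (expressed in the standard basis). Since V is invertible (lower-triangular with 1s on the diagonal, up to permutation), solve by back-substitution:
  V =
[[1, 0, 1, 1],
 [-1, -1, 1, 0],
 [1, 0, 0, 0],
 [1, 1, 0, 0]]
  V a = (1, -1, 2, 4)
Solving gives a = (2, 2, 3, -4).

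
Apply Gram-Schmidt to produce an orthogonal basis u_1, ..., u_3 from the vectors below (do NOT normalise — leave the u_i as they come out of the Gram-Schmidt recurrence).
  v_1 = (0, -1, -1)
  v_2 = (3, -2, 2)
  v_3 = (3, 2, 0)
Orthogonal basis:
  u_1 = (0, -1, -1)
  u_2 = (3, -2, 2)
  u_3 = (36/17, 27/17, -27/17)

Apply the Gram-Schmidt recurrence
  u_1 = v_1
  u_i = v_i − Σ_{j<i} ((v_i · u_j) / (u_j · u_j)) · u_j.

Step by step this gives:
  u_1 = (0, -1, -1)
  u_2 = (3, -2, 2)
  u_3 = (36/17, 27/17, -27/17)

Orthogonality check:
  u_2 · u_1 = 0 (should be 0)
  u_3 · u_1 = 0 (should be 0)
  u_3 · u_2 = 0 (should be 0)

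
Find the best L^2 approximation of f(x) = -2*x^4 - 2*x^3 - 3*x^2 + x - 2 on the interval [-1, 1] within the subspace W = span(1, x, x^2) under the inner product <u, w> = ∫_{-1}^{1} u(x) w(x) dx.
g(x) = -33*x^2/7 - x/5 - 64/35

The best approximation g ∈ W is the orthogonal projection of f onto W. Writing g = a_0 + a_1 x + a_2 x^2, the coefficients solve the normal equations G · a = b where
  G_{ij} = <φ_i, φ_j> and b_i = <f, φ_i>, with φ_0 = 1, φ_1 = x, φ_2 = x^2.
G =
  [2, 0, 2/3]
  [0, 2/3, 0]
  [2/3, 0, 2/5],
b = (-34/5, -2/15, -326/105).
Solving gives a_0 = -64/35, a_1 = -1/5, a_2 = -33/7, so
  g(x) = -33*x^2/7 - x/5 - 64/35.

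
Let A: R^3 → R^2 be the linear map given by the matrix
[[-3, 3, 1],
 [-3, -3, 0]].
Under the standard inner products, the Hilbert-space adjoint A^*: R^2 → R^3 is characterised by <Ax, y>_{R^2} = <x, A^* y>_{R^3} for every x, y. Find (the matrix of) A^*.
A^* = A^T =
[[-3, -3],
 [3, -3],
 [1, 0]]

For real matrices with standard dot products, the defining identity <Ax, y> = <x, A^* y> gives (Ax)^T y = x^T (A^*) y, i.e. x^T A^T y = x^T (A^*) y. Since this holds for all x, y, we must have A^* = A^T. Therefore
A^* =
[[-3, -3],
 [3, -3],
 [1, 0]].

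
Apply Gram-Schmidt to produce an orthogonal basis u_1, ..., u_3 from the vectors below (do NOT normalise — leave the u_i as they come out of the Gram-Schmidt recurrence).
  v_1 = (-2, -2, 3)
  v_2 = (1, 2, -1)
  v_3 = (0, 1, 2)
Orthogonal basis:
  u_1 = (-2, -2, 3)
  u_2 = (-1/17, 16/17, 10/17)
  u_3 = (4/7, -1/7, 2/7)

Apply the Gram-Schmidt recurrence
  u_1 = v_1
  u_i = v_i − Σ_{j<i} ((v_i · u_j) / (u_j · u_j)) · u_j.

Step by step this gives:
  u_1 = (-2, -2, 3)
  u_2 = (-1/17, 16/17, 10/17)
  u_3 = (4/7, -1/7, 2/7)

Orthogonality check:
  u_2 · u_1 = 0 (should be 0)
  u_3 · u_1 = 0 (should be 0)
  u_3 · u_2 = 0 (should be 0)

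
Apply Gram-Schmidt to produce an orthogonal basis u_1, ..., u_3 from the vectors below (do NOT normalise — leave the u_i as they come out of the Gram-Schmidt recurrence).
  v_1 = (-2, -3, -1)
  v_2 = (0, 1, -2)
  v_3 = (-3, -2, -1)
Orthogonal basis:
  u_1 = (-2, -3, -1)
  u_2 = (-1/7, 11/14, -29/14)
  u_3 = (-77/69, 44/69, 22/69)

Apply the Gram-Schmidt recurrence
  u_1 = v_1
  u_i = v_i − Σ_{j<i} ((v_i · u_j) / (u_j · u_j)) · u_j.

Step by step this gives:
  u_1 = (-2, -3, -1)
  u_2 = (-1/7, 11/14, -29/14)
  u_3 = (-77/69, 44/69, 22/69)

Orthogonality check:
  u_2 · u_1 = 0 (should be 0)
  u_3 · u_1 = 0 (should be 0)
  u_3 · u_2 = 0 (should be 0)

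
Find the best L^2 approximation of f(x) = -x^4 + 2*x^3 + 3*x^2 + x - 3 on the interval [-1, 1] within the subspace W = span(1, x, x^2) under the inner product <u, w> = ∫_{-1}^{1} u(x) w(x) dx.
g(x) = 15*x^2/7 + 11*x/5 - 102/35

The best approximation g ∈ W is the orthogonal projection of f onto W. Writing g = a_0 + a_1 x + a_2 x^2, the coefficients solve the normal equations G · a = b where
  G_{ij} = <φ_i, φ_j> and b_i = <f, φ_i>, with φ_0 = 1, φ_1 = x, φ_2 = x^2.
G =
  [2, 0, 2/3]
  [0, 2/3, 0]
  [2/3, 0, 2/5],
b = (-22/5, 22/15, -38/35).
Solving gives a_0 = -102/35, a_1 = 11/5, a_2 = 15/7, so
  g(x) = 15*x^2/7 + 11*x/5 - 102/35.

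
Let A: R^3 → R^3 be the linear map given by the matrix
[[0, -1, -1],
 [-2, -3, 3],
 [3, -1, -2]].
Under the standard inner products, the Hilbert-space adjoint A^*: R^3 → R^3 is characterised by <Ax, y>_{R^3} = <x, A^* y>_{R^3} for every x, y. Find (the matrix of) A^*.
A^* = A^T =
[[0, -2, 3],
 [-1, -3, -1],
 [-1, 3, -2]]

For real matrices with standard dot products, the defining identity <Ax, y> = <x, A^* y> gives (Ax)^T y = x^T (A^*) y, i.e. x^T A^T y = x^T (A^*) y. Since this holds for all x, y, we must have A^* = A^T. Therefore
A^* =
[[0, -2, 3],
 [-1, -3, -1],
 [-1, 3, -2]].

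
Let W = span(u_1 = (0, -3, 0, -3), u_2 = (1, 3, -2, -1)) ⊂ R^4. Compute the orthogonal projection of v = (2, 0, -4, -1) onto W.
proj_W(v) = (12/13, 35/26, -24/13, -61/26)

Set up U = [u_1 | ... | u_2] ∈ R^(4×2). The projector onto W = col(U) is P = U (U^T U)^(-1) U^T.
Compute U^T U =
  [18, -6]
  [-6, 15],
and U^T v = (3, 11).
Solve U^T U · c = U^T v for the coefficients: c = (37/78, 12/13). The projection is proj_W(v) = U c.
Check: (v - proj_W(v)) · u_1 = 0  (should be 0).
Check: (v - proj_W(v)) · u_2 = 0  (should be 0).
Result: proj_W(v) = (12/13, 35/26, -24/13, -61/26).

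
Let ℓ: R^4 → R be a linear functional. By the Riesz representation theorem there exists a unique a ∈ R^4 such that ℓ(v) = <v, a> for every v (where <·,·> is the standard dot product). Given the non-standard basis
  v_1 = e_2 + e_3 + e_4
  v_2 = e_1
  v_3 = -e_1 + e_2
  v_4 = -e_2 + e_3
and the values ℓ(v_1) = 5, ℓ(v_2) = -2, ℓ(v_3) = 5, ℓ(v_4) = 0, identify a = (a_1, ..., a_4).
a = (-2, 3, 3, -1)

Write a = (a_1, ..., a_4) in the standard basis. For each basis vector v_i, ℓ(v_i) = <v_i, a> is a linear equation in the a_j's. Collect the n equations into a matrix system V a = ℓ, where row i of V is v_i (expressed in the standard basis). Since V is invertible (lower-triangular with 1s on the diagonal, up to permutation), solve by back-substitution:
  V =
[[0, 1, 1, 1],
 [1, 0, 0, 0],
 [-1, 1, 0, 0],
 [0, -1, 1, 0]]
  V a = (5, -2, 5, 0)
Solving gives a = (-2, 3, 3, -1).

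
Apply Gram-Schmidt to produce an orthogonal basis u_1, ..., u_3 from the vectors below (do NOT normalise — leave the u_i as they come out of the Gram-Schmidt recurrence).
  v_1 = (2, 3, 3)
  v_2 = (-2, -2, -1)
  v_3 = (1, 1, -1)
Orthogonal basis:
  u_1 = (2, 3, 3)
  u_2 = (-9/11, -5/22, 17/22)
  u_3 = (-9/29, 12/29, -6/29)

Apply the Gram-Schmidt recurrence
  u_1 = v_1
  u_i = v_i − Σ_{j<i} ((v_i · u_j) / (u_j · u_j)) · u_j.

Step by step this gives:
  u_1 = (2, 3, 3)
  u_2 = (-9/11, -5/22, 17/22)
  u_3 = (-9/29, 12/29, -6/29)

Orthogonality check:
  u_2 · u_1 = 0 (should be 0)
  u_3 · u_1 = 0 (should be 0)
  u_3 · u_2 = 0 (should be 0)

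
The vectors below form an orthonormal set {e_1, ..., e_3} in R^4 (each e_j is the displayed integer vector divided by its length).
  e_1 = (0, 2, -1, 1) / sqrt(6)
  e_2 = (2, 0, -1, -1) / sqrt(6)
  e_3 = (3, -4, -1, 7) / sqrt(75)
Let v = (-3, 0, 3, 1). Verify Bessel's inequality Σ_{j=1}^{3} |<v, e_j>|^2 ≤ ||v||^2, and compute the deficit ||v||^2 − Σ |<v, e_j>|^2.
Σ |<v, e_j>|^2 = 53/3; ||v||^2 = 19; deficit = 4/3

Write each e_j = u_j / sqrt(<u_j, u_j>) where u_j is the displayed integer vector. Then <v, e_j> = <v, u_j> / sqrt(<u_j, u_j>), so |<v, e_j>|^2 = <v, u_j>^2 / <u_j, u_j>.
Coefficients: <v, e_1> = -2/sqrt(6), <v, e_2> = -10/sqrt(6), <v, e_3> = -5/sqrt(75).
Square and sum: Σ |<v, e_j>|^2 = 53/3.
Compute ||v||^2 = v·v = 19.
Deficit = 19 − 53/3 = 4/3 ≥ 0, confirming Bessel's inequality. (The deficit equals ||v − Σ <v,e_j> e_j||^2, the squared distance from v to span{e_j}.)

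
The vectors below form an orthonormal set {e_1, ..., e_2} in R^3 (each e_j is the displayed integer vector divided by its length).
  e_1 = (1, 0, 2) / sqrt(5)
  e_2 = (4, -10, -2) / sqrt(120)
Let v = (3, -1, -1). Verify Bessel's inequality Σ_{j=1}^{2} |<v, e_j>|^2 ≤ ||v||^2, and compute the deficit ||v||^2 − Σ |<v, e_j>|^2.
Σ |<v, e_j>|^2 = 5; ||v||^2 = 11; deficit = 6

Write each e_j = u_j / sqrt(<u_j, u_j>) where u_j is the displayed integer vector. Then <v, e_j> = <v, u_j> / sqrt(<u_j, u_j>), so |<v, e_j>|^2 = <v, u_j>^2 / <u_j, u_j>.
Coefficients: <v, e_1> = 1/sqrt(5), <v, e_2> = 24/sqrt(120).
Square and sum: Σ |<v, e_j>|^2 = 5.
Compute ||v||^2 = v·v = 11.
Deficit = 11 − 5 = 6 ≥ 0, confirming Bessel's inequality. (The deficit equals ||v − Σ <v,e_j> e_j||^2, the squared distance from v to span{e_j}.)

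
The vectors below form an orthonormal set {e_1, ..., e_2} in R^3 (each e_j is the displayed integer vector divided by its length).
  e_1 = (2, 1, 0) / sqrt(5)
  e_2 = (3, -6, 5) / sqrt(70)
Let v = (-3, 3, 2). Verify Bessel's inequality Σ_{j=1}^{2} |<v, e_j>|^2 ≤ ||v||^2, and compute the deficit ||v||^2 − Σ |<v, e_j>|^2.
Σ |<v, e_j>|^2 = 83/14; ||v||^2 = 22; deficit = 225/14

Write each e_j = u_j / sqrt(<u_j, u_j>) where u_j is the displayed integer vector. Then <v, e_j> = <v, u_j> / sqrt(<u_j, u_j>), so |<v, e_j>|^2 = <v, u_j>^2 / <u_j, u_j>.
Coefficients: <v, e_1> = -3/sqrt(5), <v, e_2> = -17/sqrt(70).
Square and sum: Σ |<v, e_j>|^2 = 83/14.
Compute ||v||^2 = v·v = 22.
Deficit = 22 − 83/14 = 225/14 ≥ 0, confirming Bessel's inequality. (The deficit equals ||v − Σ <v,e_j> e_j||^2, the squared distance from v to span{e_j}.)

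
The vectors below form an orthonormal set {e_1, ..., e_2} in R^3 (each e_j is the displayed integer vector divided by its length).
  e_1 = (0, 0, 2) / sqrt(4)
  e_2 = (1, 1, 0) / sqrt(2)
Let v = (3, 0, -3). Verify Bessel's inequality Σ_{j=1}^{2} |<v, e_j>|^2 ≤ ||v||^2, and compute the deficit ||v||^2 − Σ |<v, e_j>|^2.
Σ |<v, e_j>|^2 = 27/2; ||v||^2 = 18; deficit = 9/2

Write each e_j = u_j / sqrt(<u_j, u_j>) where u_j is the displayed integer vector. Then <v, e_j> = <v, u_j> / sqrt(<u_j, u_j>), so |<v, e_j>|^2 = <v, u_j>^2 / <u_j, u_j>.
Coefficients: <v, e_1> = -6/sqrt(4), <v, e_2> = 3/sqrt(2).
Square and sum: Σ |<v, e_j>|^2 = 27/2.
Compute ||v||^2 = v·v = 18.
Deficit = 18 − 27/2 = 9/2 ≥ 0, confirming Bessel's inequality. (The deficit equals ||v − Σ <v,e_j> e_j||^2, the squared distance from v to span{e_j}.)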